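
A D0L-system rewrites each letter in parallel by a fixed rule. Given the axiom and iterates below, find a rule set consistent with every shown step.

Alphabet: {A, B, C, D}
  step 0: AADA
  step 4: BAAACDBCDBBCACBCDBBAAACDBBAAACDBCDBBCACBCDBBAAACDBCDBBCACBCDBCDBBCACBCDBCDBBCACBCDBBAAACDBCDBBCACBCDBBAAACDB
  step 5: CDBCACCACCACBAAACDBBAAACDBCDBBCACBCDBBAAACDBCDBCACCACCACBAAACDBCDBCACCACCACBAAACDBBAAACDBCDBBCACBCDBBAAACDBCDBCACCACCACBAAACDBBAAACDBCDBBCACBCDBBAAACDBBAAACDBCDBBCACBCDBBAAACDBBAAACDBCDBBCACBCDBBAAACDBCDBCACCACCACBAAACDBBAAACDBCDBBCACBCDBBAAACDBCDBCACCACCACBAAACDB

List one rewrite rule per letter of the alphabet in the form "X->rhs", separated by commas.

A->CAC, B->CDB, C->B, D->AAA

  step 4 ⇒ step 5: BAAACDBCDBBCACBCDBBAAACDBBAAACDBCDBBCACBCDBBAAACDBCDBBCACBCDBCDBBCACBCDBCDBBCACBCDBBAAACDBCDBBCACBCDBBAAACDB ⇒ CDB·CAC·CAC·CAC·B·AAA·CDB·B·AAA·CDB·CDB·B·CAC·B·CDB·B·AAA·CDB·CDB·CAC·CAC·CAC·B·AAA·CDB·CDB·CAC·CAC·CAC·B·AAA·CDB·B·AAA·CDB·CDB·B·CAC·B·CDB·B·AAA·CDB·CDB·CAC·CAC·CAC·B·AAA·CDB·B·AAA·CDB·CDB·B·CAC·B·CDB·B·AAA·CDB·B·AAA·CDB·CDB·B·CAC·B·CDB·B·AAA·CDB·B·AAA·CDB·CDB·B·CAC·B·CDB·B·AAA·CDB·CDB·CAC·CAC·CAC·B·AAA·CDB·B·AAA·CDB·CDB·B·CAC·B·CDB·B·AAA·CDB·CDB·CAC·CAC·CAC·B·AAA·CDB
    A ↦ CAC
    B ↦ CDB
    C ↦ B
    D ↦ AAA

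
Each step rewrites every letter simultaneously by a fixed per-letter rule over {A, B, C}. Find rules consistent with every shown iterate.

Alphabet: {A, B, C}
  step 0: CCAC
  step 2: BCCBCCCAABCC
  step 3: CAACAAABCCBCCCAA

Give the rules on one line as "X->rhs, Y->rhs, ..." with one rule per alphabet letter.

  step 2 ⇒ step 3: BCCBCCCAABCC ⇒ C·A·A·C·A·A·A·BCC·BCC·C·A·A
    A ↦ BCC
    B ↦ C
    C ↦ A

A->BCC, B->C, C->A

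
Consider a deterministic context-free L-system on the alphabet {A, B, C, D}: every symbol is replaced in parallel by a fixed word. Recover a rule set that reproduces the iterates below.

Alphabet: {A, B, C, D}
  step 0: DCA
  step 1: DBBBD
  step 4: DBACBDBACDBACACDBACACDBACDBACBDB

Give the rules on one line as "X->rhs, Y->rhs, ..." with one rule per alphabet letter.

A->BD, B->AC, C->B, D->DB

  step 0 ⇒ step 1: DCA ⇒ DB·B·BD
    A ↦ BD
    C ↦ B
    D ↦ DB
    B ↦ AC  (constrained at step 1)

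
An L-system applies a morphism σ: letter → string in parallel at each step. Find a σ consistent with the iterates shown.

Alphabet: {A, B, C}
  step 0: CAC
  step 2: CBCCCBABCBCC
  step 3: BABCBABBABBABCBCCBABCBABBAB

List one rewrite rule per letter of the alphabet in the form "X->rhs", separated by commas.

A->BC, B->C, C->BAB

  step 2 ⇒ step 3: CBCCCBABCBCC ⇒ BAB·C·BAB·BAB·BAB·C·BC·C·BAB·C·BAB·BAB
    A ↦ BC
    B ↦ C
    C ↦ BAB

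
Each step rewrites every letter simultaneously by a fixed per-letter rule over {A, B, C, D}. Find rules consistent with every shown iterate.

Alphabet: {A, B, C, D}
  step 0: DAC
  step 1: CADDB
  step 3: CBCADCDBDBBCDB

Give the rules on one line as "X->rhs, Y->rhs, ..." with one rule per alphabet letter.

  step 0 ⇒ step 1: DAC ⇒ C·AD·DB
    A ↦ AD
    C ↦ DB
    D ↦ C
    B ↦ BC  (constrained at step 1)

A->AD, B->BC, C->DB, D->C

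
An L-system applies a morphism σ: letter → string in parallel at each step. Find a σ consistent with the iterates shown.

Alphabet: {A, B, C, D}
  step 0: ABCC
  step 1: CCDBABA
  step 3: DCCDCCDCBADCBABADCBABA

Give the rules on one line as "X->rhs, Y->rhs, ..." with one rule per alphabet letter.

A->CC, B->D, C->BA, D->DC

  step 0 ⇒ step 1: ABCC ⇒ CC·D·BA·BA
    A ↦ CC
    B ↦ D
    C ↦ BA
    D ↦ DC  (constrained at step 1)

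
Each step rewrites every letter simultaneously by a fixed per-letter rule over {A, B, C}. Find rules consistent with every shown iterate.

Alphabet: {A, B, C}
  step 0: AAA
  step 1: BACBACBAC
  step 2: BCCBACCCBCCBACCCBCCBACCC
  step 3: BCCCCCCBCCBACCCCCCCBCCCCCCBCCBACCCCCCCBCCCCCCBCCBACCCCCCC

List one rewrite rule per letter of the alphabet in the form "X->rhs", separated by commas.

  step 2 ⇒ step 3: BCCBACCCBCCBACCCBCCBACCC ⇒ BCC·CC·CC·BCC·BAC·CC·CC·CC·BCC·CC·CC·BCC·BAC·CC·CC·CC·BCC·CC·CC·BCC·BAC·CC·CC·CC
    A ↦ BAC
    B ↦ BCC
    C ↦ CC

A->BAC, B->BCC, C->CC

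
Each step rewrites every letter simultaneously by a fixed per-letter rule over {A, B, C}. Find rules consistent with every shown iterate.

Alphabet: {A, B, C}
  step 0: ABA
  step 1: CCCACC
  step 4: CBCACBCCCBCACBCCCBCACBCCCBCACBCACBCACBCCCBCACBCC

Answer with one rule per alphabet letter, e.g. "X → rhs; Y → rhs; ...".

A->CC, B->CA, C->CB

  step 0 ⇒ step 1: ABA ⇒ CC·CA·CC
    A ↦ CC
    B ↦ CA
    C ↦ CB  (constrained at step 1)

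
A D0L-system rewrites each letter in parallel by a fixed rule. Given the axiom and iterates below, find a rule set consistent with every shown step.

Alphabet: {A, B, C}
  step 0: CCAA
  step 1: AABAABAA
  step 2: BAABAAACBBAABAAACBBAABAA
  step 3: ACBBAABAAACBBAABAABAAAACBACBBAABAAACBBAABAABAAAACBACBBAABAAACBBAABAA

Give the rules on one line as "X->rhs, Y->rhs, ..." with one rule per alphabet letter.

A->BAA, B->ACB, C->A

  step 2 ⇒ step 3: BAABAAACBBAABAAACBBAABAA ⇒ ACB·BAA·BAA·ACB·BAA·BAA·BAA·A·ACB·ACB·BAA·BAA·ACB·BAA·BAA·BAA·A·ACB·ACB·BAA·BAA·ACB·BAA·BAA
    A ↦ BAA
    B ↦ ACB
    C ↦ A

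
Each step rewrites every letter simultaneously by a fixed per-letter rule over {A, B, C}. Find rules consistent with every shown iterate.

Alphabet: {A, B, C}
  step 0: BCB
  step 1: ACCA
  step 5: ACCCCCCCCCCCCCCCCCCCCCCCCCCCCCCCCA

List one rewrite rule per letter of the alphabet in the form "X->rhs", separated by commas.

A->B, B->A, C->CC

  step 0 ⇒ step 1: BCB ⇒ A·CC·A
    B ↦ A
    C ↦ CC
    A ↦ B  (constrained at step 1)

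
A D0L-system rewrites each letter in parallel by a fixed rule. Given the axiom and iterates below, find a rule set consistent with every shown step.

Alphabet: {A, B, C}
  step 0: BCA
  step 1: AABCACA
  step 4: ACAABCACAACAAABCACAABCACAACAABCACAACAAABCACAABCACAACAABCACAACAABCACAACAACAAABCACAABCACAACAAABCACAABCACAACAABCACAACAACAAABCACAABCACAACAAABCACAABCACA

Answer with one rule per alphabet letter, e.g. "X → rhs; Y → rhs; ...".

A->ACA, B->A, C->ABC

  step 0 ⇒ step 1: BCA ⇒ A·ABC·ACA
    A ↦ ACA
    B ↦ A
    C ↦ ABC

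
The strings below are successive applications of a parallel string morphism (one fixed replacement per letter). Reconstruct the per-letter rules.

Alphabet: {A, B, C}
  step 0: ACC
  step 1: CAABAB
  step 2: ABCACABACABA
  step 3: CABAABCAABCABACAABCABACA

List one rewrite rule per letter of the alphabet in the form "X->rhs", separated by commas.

  step 2 ⇒ step 3: ABCACABACABA ⇒ CA·BA·AB·CA·AB·CA·BA·CA·AB·CA·BA·CA
    A ↦ CA
    B ↦ BA
    C ↦ AB

A->CA, B->BA, C->AB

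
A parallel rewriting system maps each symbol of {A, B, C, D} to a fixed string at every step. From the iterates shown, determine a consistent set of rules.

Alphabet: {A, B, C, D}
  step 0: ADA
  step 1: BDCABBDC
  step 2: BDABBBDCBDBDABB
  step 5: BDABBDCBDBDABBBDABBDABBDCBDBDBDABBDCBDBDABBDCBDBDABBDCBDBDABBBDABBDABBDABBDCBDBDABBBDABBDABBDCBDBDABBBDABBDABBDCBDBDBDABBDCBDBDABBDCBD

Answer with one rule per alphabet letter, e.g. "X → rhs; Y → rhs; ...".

A->BDC, B->BD, C->B, D->AB

  step 1 ⇒ step 2: BDCABBDC ⇒ BD·AB·B·BDC·BD·BD·AB·B
    A ↦ BDC
    B ↦ BD
    C ↦ B
    D ↦ AB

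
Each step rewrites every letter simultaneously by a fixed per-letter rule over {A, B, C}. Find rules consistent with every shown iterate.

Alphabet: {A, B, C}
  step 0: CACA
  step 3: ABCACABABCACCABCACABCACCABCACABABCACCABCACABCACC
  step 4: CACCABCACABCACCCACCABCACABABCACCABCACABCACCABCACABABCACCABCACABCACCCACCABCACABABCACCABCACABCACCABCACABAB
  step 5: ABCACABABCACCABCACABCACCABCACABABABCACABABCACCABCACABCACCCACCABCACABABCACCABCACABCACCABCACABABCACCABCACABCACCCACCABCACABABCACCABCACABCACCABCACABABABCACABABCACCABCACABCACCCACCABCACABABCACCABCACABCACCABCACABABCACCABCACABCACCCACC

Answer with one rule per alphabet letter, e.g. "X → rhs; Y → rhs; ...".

  step 4 ⇒ step 5: CACCABCACABCACCCACCABCACABABCACCABCACABCACCABCACABABCACCABCACABCACCCACCABCACABABCACCABCACABCACCABCACABAB ⇒ AB·CAC·AB·AB·CAC·C·AB·CAC·AB·CAC·C·AB·CAC·AB·AB·AB·CAC·AB·AB·CAC·C·AB·CAC·AB·CAC·C·CAC·C·AB·CAC·AB·AB·CAC·C·AB·CAC·AB·CAC·C·AB·CAC·AB·AB·CAC·C·AB·CAC·AB·CAC·C·CAC·C·AB·CAC·AB·AB·CAC·C·AB·CAC·AB·CAC·C·AB·CAC·AB·AB·AB·CAC·AB·AB·CAC·C·AB·CAC·AB·CAC·C·CAC·C·AB·CAC·AB·AB·CAC·C·AB·CAC·AB·CAC·C·AB·CAC·AB·AB·CAC·C·AB·CAC·AB·CAC·C·CAC·C
    A ↦ CAC
    B ↦ C
    C ↦ AB

A->CAC, B->C, C->AB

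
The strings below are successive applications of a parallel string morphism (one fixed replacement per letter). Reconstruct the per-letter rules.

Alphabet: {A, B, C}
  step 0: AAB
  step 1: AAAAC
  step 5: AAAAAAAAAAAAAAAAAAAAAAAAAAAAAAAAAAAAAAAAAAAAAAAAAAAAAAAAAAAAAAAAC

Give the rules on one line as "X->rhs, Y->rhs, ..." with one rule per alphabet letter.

A->AA, B->C, C->B

  step 0 ⇒ step 1: AAB ⇒ AA·AA·C
    A ↦ AA
    B ↦ C
    C ↦ B  (constrained at step 1)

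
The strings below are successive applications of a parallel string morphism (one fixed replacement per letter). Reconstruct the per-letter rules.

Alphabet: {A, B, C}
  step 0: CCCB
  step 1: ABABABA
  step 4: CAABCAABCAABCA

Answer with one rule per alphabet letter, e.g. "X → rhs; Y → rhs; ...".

A->C, B->A, C->AB

  step 0 ⇒ step 1: CCCB ⇒ AB·AB·AB·A
    B ↦ A
    C ↦ AB
    A ↦ C  (constrained at step 1)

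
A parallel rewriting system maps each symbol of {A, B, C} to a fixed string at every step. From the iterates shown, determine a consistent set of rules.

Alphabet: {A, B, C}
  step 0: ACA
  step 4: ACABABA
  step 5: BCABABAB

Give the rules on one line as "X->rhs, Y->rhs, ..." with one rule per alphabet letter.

  step 4 ⇒ step 5: ACABABA ⇒ B·CA·B·A·B·A·B
    A ↦ B
    B ↦ A
    C ↦ CA

A->B, B->A, C->CA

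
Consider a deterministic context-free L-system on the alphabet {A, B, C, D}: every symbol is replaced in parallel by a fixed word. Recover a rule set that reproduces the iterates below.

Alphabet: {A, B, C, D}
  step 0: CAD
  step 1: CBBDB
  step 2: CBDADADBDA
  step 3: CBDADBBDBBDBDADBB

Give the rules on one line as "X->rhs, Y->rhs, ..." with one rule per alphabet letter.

A->B, B->DA, C->CB, D->DB

  step 2 ⇒ step 3: CBDADADBDA ⇒ CB·DA·DB·B·DB·B·DB·DA·DB·B
    A ↦ B
    B ↦ DA
    C ↦ CB
    D ↦ DB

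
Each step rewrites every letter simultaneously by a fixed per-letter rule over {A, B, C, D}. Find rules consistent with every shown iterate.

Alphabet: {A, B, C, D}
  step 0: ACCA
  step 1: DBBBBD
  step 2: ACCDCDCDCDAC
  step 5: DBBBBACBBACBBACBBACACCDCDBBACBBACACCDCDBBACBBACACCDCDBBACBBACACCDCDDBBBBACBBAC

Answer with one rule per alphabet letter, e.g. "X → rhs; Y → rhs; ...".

  step 1 ⇒ step 2: DBBBBD ⇒ AC·CD·CD·CD·CD·AC
    B ↦ CD
    D ↦ AC
  step 0 ⇒ step 1: ACCA ⇒ D·BB·BB·D
    A ↦ D
  step 0 ⇒ step 1: ACCA ⇒ D·BB·BB·D
    C ↦ BB

A->D, B->CD, C->BB, D->AC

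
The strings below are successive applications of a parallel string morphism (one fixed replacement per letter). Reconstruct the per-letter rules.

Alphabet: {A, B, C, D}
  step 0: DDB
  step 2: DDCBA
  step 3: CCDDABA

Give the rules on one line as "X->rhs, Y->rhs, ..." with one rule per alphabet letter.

A->BA, B->DA, C->D, D->C

  step 2 ⇒ step 3: DDCBA ⇒ C·C·D·DA·BA
    A ↦ BA
    B ↦ DA
    C ↦ D
    D ↦ C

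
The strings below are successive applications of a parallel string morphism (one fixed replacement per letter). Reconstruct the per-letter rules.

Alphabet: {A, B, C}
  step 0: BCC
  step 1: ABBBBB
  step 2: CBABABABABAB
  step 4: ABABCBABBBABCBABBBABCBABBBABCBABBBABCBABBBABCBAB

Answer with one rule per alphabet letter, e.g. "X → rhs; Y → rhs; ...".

A->CB, B->AB, C->BB

  step 1 ⇒ step 2: ABBBBB ⇒ CB·AB·AB·AB·AB·AB
    A ↦ CB
    B ↦ AB
  step 0 ⇒ step 1: BCC ⇒ AB·BB·BB
    C ↦ BB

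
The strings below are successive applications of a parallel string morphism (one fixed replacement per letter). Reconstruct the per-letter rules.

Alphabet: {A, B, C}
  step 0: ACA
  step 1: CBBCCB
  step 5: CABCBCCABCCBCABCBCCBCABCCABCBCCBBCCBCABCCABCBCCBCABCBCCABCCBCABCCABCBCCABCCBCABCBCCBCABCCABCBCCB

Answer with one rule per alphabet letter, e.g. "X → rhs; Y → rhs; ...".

A->CB, B->CA, C->BC

  step 0 ⇒ step 1: ACA ⇒ CB·BC·CB
    A ↦ CB
    C ↦ BC
    B ↦ CA  (constrained at step 1)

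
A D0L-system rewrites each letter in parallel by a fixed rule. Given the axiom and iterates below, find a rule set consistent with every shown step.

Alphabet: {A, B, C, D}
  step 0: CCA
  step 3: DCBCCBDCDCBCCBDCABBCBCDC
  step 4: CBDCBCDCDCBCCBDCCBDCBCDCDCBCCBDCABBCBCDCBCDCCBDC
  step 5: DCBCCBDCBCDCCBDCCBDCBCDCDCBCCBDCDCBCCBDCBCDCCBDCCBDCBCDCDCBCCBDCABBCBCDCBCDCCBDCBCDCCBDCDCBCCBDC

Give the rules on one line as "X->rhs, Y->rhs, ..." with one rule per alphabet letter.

A->AB, B->BC, C->DC, D->CB

  step 4 ⇒ step 5: CBDCBCDCDCBCCBDCCBDCBCDCDCBCCBDCABBCBCDCBCDCCBDC ⇒ DC·BC·CB·DC·BC·DC·CB·DC·CB·DC·BC·DC·DC·BC·CB·DC·DC·BC·CB·DC·BC·DC·CB·DC·CB·DC·BC·DC·DC·BC·CB·DC·AB·BC·BC·DC·BC·DC·CB·DC·BC·DC·CB·DC·DC·BC·CB·DC
    A ↦ AB
    B ↦ BC
    C ↦ DC
    D ↦ CB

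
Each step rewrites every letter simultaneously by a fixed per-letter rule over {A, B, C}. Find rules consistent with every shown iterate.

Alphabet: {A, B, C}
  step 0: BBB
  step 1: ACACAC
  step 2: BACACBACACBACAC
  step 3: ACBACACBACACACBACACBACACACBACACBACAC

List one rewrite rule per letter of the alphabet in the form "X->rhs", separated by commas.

  step 2 ⇒ step 3: BACACBACACBACAC ⇒ AC·BA·CAC·BA·CAC·AC·BA·CAC·BA·CAC·AC·BA·CAC·BA·CAC
    A ↦ BA
    B ↦ AC
    C ↦ CAC

A->BA, B->AC, C->CAC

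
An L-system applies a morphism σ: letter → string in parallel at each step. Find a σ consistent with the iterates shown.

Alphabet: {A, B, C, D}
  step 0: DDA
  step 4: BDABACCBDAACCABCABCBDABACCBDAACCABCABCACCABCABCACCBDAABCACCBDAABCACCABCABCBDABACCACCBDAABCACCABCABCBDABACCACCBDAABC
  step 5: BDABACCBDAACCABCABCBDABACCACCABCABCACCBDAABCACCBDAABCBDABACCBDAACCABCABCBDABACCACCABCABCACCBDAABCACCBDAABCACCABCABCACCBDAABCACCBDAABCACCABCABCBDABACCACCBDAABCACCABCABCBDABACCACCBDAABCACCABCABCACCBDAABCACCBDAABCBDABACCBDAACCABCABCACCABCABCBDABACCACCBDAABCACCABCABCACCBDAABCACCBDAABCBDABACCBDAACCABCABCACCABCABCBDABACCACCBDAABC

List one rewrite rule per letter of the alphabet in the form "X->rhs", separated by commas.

A->ACC, B->BDA, C->ABC, D->B

  step 4 ⇒ step 5: BDABACCBDAACCABCABCBDABACCBDAACCABCABCACCABCABCACCBDAABCACCBDAABCACCABCABCBDABACCACCBDAABCACCABCABCBDABACCACCBDAABC ⇒ BDA·B·ACC·BDA·ACC·ABC·ABC·BDA·B·ACC·ACC·ABC·ABC·ACC·BDA·ABC·ACC·BDA·ABC·BDA·B·ACC·BDA·ACC·ABC·ABC·BDA·B·ACC·ACC·ABC·ABC·ACC·BDA·ABC·ACC·BDA·ABC·ACC·ABC·ABC·ACC·BDA·ABC·ACC·BDA·ABC·ACC·ABC·ABC·BDA·B·ACC·ACC·BDA·ABC·ACC·ABC·ABC·BDA·B·ACC·ACC·BDA·ABC·ACC·ABC·ABC·ACC·BDA·ABC·ACC·BDA·ABC·BDA·B·ACC·BDA·ACC·ABC·ABC·ACC·ABC·ABC·BDA·B·ACC·ACC·BDA·ABC·ACC·ABC·ABC·ACC·BDA·ABC·ACC·BDA·ABC·BDA·B·ACC·BDA·ACC·ABC·ABC·ACC·ABC·ABC·BDA·B·ACC·ACC·BDA·ABC
    A ↦ ACC
    B ↦ BDA
    C ↦ ABC
    D ↦ B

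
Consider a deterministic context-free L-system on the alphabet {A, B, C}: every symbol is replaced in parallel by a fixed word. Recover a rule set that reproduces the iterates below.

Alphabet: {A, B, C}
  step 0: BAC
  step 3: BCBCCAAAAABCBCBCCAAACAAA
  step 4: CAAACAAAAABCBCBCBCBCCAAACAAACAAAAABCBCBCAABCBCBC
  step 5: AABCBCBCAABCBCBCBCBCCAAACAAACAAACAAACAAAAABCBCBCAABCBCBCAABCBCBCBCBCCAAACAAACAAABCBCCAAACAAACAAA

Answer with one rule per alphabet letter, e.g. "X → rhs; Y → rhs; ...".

  step 4 ⇒ step 5: CAAACAAAAABCBCBCBCBCCAAACAAACAAAAABCBCBCAABCBCBC ⇒ AA·BC·BC·BC·AA·BC·BC·BC·BC·BC·CA·AA·CA·AA·CA·AA·CA·AA·CA·AA·AA·BC·BC·BC·AA·BC·BC·BC·AA·BC·BC·BC·BC·BC·CA·AA·CA·AA·CA·AA·BC·BC·CA·AA·CA·AA·CA·AA
    A ↦ BC
    B ↦ CA
    C ↦ AA

A->BC, B->CA, C->AA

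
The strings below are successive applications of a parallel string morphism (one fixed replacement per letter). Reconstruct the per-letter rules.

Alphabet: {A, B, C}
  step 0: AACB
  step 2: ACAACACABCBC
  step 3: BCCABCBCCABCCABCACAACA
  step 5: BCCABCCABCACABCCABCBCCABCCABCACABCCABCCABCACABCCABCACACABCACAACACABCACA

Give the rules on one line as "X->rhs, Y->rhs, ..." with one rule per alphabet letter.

  step 2 ⇒ step 3: ACAACACABCBC ⇒ BC·CA·BC·BC·CA·BC·CA·BC·A·CA·A·CA
    A ↦ BC
    B ↦ A
    C ↦ CA

A->BC, B->A, C->CA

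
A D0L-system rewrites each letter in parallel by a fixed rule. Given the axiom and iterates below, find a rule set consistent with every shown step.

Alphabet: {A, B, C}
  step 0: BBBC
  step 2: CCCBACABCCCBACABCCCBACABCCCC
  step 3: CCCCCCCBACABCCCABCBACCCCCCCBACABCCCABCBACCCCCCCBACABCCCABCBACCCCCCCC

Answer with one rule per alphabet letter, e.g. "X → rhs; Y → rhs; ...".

A->CAB, B->CBA, C->CC

  step 2 ⇒ step 3: CCCBACABCCCBACABCCCBACABCCCC ⇒ CC·CC·CC·CBA·CAB·CC·CAB·CBA·CC·CC·CC·CBA·CAB·CC·CAB·CBA·CC·CC·CC·CBA·CAB·CC·CAB·CBA·CC·CC·CC·CC
    A ↦ CAB
    B ↦ CBA
    C ↦ CC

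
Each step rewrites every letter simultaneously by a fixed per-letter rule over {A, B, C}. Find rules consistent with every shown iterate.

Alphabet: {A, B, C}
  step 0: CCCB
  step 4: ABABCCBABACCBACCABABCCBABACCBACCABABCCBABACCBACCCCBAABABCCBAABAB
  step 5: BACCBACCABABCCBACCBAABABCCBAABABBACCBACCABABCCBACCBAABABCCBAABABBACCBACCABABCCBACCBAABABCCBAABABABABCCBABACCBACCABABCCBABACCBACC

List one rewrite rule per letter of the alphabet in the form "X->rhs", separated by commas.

  step 4 ⇒ step 5: ABABCCBABACCBACCABABCCBABACCBACCABABCCBABACCBACCCCBAABABCCBAABAB ⇒ BA·CC·BA·CC·AB·AB·CC·BA·CC·BA·AB·AB·CC·BA·AB·AB·BA·CC·BA·CC·AB·AB·CC·BA·CC·BA·AB·AB·CC·BA·AB·AB·BA·CC·BA·CC·AB·AB·CC·BA·CC·BA·AB·AB·CC·BA·AB·AB·AB·AB·CC·BA·BA·CC·BA·CC·AB·AB·CC·BA·BA·CC·BA·CC
    A ↦ BA
    B ↦ CC
    C ↦ AB

A->BA, B->CC, C->AB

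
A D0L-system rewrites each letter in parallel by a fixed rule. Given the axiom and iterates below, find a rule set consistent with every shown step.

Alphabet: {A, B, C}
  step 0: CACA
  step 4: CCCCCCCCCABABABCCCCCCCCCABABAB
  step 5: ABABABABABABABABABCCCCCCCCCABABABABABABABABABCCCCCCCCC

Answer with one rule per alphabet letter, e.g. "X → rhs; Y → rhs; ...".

A->C, B->CC, C->AB

  step 4 ⇒ step 5: CCCCCCCCCABABABCCCCCCCCCABABAB ⇒ AB·AB·AB·AB·AB·AB·AB·AB·AB·C·CC·C·CC·C·CC·AB·AB·AB·AB·AB·AB·AB·AB·AB·C·CC·C·CC·C·CC
    A ↦ C
    B ↦ CC
    C ↦ AB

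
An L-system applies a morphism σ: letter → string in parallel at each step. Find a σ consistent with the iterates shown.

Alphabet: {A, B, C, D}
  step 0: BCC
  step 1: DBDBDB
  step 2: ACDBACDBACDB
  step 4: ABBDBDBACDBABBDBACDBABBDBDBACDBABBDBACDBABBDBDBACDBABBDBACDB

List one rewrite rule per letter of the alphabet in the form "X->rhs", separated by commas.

A->ABB, B->DB, C->DB, D->AC

  step 1 ⇒ step 2: DBDBDB ⇒ AC·DB·AC·DB·AC·DB
    B ↦ DB
    D ↦ AC
    A ↦ ABB  (constrained at step 2)
  step 0 ⇒ step 1: BCC ⇒ DB·DB·DB
    C ↦ DB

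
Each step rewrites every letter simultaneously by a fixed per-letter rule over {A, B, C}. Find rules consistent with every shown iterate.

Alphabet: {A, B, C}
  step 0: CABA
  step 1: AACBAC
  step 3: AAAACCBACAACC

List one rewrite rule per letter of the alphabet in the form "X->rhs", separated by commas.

A->C, B->BA, C->AA

  step 0 ⇒ step 1: CABA ⇒ AA·C·BA·C
    A ↦ C
    B ↦ BA
    C ↦ AA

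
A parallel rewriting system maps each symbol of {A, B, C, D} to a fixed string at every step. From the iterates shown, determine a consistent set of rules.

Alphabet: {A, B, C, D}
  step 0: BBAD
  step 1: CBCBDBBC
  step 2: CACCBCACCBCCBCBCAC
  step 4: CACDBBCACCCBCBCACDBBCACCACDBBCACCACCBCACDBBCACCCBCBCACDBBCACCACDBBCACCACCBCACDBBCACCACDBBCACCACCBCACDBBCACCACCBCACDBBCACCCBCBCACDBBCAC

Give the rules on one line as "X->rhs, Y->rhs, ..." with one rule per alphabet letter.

  step 1 ⇒ step 2: CBCBDBBC ⇒ CAC·CB·CAC·CB·C·CB·CB·CAC
    B ↦ CB
    C ↦ CAC
    D ↦ C
  step 0 ⇒ step 1: BBAD ⇒ CB·CB·DBB·C
    A ↦ DBB

A->DBB, B->CB, C->CAC, D->C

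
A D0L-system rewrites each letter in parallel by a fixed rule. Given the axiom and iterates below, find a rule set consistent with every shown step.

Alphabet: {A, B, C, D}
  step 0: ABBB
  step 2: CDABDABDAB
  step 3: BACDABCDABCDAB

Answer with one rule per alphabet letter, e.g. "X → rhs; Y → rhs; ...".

  step 2 ⇒ step 3: CDABDABDAB ⇒ BA·C·D·AB·C·D·AB·C·D·AB
    A ↦ D
    B ↦ AB
    C ↦ BA
    D ↦ C

A->D, B->AB, C->BA, D->C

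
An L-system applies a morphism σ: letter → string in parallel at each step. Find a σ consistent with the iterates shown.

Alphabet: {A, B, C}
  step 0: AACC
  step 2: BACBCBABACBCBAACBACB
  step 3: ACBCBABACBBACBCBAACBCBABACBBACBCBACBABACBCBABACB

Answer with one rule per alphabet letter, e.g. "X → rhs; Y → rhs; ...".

  step 2 ⇒ step 3: BACBCBABACBCBAACBACB ⇒ ACB·CBA·B·ACB·B·ACB·CBA·ACB·CBA·B·ACB·B·ACB·CBA·CBA·B·ACB·CBA·B·ACB
    A ↦ CBA
    B ↦ ACB
    C ↦ B

A->CBA, B->ACB, C->B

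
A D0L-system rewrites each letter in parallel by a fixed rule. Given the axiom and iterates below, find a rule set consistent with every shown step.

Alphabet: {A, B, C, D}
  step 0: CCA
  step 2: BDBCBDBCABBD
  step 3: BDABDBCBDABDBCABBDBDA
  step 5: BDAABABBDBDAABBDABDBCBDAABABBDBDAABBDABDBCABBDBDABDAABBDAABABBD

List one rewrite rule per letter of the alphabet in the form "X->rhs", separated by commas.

A->AB, B->BD, C->BC, D->A

  step 2 ⇒ step 3: BDBCBDBCABBD ⇒ BD·A·BD·BC·BD·A·BD·BC·AB·BD·BD·A
    A ↦ AB
    B ↦ BD
    C ↦ BC
    D ↦ A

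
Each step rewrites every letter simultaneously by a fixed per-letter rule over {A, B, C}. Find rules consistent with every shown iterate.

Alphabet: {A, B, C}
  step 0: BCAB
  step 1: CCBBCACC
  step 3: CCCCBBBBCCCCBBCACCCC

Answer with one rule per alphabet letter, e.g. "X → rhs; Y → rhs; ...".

A->BCA, B->CC, C->B

  step 0 ⇒ step 1: BCAB ⇒ CC·B·BCA·CC
    A ↦ BCA
    B ↦ CC
    C ↦ B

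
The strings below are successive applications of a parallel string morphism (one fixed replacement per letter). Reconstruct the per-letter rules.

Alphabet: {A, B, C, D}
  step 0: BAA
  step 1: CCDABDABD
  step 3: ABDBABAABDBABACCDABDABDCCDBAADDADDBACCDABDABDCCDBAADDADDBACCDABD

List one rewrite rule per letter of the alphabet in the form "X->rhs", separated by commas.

A->ABD, B->CCD, C->ADD, D->BA

  step 0 ⇒ step 1: BAA ⇒ CCD·ABD·ABD
    A ↦ ABD
    B ↦ CCD
    C ↦ ADD  (constrained at step 1)
    D ↦ BA  (constrained at step 1)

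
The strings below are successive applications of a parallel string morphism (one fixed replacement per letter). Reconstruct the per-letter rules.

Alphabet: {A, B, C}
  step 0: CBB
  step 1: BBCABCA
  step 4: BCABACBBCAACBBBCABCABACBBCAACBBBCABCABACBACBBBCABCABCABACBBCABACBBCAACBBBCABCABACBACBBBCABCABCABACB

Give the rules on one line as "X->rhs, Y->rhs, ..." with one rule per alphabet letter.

A->ACB, B->BCA, C->B

  step 0 ⇒ step 1: CBB ⇒ B·BCA·BCA
    B ↦ BCA
    C ↦ B
    A ↦ ACB  (constrained at step 1)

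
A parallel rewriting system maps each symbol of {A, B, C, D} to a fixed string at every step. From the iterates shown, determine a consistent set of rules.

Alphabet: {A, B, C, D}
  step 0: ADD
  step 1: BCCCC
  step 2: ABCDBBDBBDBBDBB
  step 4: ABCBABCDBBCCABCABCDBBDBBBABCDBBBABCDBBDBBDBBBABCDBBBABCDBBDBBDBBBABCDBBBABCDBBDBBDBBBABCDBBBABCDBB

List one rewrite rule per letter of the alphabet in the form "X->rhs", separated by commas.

A->B, B->ABC, C->DBB, D->CC

  step 1 ⇒ step 2: BCCCC ⇒ ABC·DBB·DBB·DBB·DBB
    B ↦ ABC
    C ↦ DBB
  step 0 ⇒ step 1: ADD ⇒ B·CC·CC
    A ↦ B
  step 0 ⇒ step 1: ADD ⇒ B·CC·CC
    D ↦ CC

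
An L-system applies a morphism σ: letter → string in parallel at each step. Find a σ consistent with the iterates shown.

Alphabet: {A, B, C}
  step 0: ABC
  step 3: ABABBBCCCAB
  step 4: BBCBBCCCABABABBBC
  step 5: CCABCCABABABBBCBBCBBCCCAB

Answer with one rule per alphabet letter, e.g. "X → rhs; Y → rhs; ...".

A->BB, B->C, C->AB

  step 4 ⇒ step 5: BBCBBCCCABABABBBC ⇒ C·C·AB·C·C·AB·AB·AB·BB·C·BB·C·BB·C·C·C·AB
    A ↦ BB
    B ↦ C
    C ↦ AB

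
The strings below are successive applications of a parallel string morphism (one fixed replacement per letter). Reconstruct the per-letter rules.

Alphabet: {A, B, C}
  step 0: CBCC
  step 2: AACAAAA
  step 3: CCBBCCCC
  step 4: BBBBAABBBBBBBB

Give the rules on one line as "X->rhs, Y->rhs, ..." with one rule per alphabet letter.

  step 3 ⇒ step 4: CCBBCCCC ⇒ BB·BB·A·A·BB·BB·BB·BB
    B ↦ A
    C ↦ BB
  step 2 ⇒ step 3: AACAAAA ⇒ C·C·BB·C·C·C·C
    A ↦ C

A->C, B->A, C->BB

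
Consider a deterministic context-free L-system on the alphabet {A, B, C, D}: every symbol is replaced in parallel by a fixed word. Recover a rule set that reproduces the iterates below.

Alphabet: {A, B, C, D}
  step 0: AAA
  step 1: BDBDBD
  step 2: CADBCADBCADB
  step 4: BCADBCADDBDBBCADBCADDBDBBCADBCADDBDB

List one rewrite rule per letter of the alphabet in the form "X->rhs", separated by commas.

A->BD, B->CAD, C->D, D->B

  step 1 ⇒ step 2: BDBDBD ⇒ CAD·B·CAD·B·CAD·B
    B ↦ CAD
    D ↦ B
  step 0 ⇒ step 1: AAA ⇒ BD·BD·BD
    A ↦ BD
    C ↦ D  (constrained at step 2)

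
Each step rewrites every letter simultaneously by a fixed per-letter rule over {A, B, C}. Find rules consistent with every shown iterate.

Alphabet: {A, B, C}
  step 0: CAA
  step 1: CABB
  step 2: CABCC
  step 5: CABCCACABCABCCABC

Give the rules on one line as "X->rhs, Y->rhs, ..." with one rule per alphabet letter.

  step 1 ⇒ step 2: CABB ⇒ CA·B·C·C
    A ↦ B
    B ↦ C
    C ↦ CA

A->B, B->C, C->CA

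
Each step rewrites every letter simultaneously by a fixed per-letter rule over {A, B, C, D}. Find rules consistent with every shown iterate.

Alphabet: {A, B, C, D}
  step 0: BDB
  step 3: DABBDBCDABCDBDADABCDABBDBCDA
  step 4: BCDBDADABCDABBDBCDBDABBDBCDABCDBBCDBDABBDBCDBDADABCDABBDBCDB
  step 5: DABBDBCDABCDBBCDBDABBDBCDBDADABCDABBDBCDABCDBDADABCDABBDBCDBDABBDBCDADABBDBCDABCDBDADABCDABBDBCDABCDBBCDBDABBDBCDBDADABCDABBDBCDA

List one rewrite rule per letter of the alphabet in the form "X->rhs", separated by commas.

  step 4 ⇒ step 5: BCDBDADABCDABBDBCDBDABBDBCDABCDBBCDBDABBDBCDBDADABCDABBDBCDB ⇒ DA·BBD·BC·DA·BC·DB·BC·DB·DA·BBD·BC·DB·DA·DA·BC·DA·BBD·BC·DA·BC·DB·DA·DA·BC·DA·BBD·BC·DB·DA·BBD·BC·DA·DA·BBD·BC·DA·BC·DB·DA·DA·BC·DA·BBD·BC·DA·BC·DB·BC·DB·DA·BBD·BC·DB·DA·DA·BC·DA·BBD·BC·DA
    A ↦ DB
    B ↦ DA
    C ↦ BBD
    D ↦ BC

A->DB, B->DA, C->BBD, D->BC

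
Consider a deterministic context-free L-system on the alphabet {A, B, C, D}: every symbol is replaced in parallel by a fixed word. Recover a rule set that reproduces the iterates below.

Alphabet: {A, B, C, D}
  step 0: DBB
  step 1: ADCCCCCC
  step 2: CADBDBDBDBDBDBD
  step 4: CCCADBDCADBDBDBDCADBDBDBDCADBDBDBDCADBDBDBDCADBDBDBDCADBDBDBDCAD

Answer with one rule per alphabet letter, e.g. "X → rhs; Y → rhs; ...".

  step 1 ⇒ step 2: ADCCCCCC ⇒ C·AD·BD·BD·BD·BD·BD·BD
    A ↦ C
    C ↦ BD
    D ↦ AD
  step 0 ⇒ step 1: DBB ⇒ AD·CCC·CCC
    B ↦ CCC

A->C, B->CCC, C->BD, D->AD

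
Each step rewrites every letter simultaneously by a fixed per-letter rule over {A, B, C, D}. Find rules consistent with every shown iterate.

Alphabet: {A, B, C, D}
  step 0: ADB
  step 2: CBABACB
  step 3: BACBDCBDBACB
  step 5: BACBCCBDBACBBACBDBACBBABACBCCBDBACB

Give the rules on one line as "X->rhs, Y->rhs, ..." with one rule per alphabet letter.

A->D, B->CB, C->BA, D->C

  step 2 ⇒ step 3: CBABACB ⇒ BA·CB·D·CB·D·BA·CB
    A ↦ D
    B ↦ CB
    C ↦ BA
    D ↦ C  (constrained at step 0)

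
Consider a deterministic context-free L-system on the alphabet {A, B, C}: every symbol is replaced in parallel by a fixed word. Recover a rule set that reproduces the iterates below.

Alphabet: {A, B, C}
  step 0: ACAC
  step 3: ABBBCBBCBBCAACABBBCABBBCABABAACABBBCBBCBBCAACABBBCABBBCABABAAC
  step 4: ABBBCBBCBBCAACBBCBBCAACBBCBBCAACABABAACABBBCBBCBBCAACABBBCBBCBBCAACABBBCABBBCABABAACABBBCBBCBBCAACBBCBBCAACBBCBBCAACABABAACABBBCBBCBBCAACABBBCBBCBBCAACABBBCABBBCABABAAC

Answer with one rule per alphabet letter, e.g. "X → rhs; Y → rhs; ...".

A->AB, B->BBC, C->AAC

  step 3 ⇒ step 4: ABBBCBBCBBCAACABBBCABBBCABABAACABBBCBBCBBCAACABBBCABBBCABABAAC ⇒ AB·BBC·BBC·BBC·AAC·BBC·BBC·AAC·BBC·BBC·AAC·AB·AB·AAC·AB·BBC·BBC·BBC·AAC·AB·BBC·BBC·BBC·AAC·AB·BBC·AB·BBC·AB·AB·AAC·AB·BBC·BBC·BBC·AAC·BBC·BBC·AAC·BBC·BBC·AAC·AB·AB·AAC·AB·BBC·BBC·BBC·AAC·AB·BBC·BBC·BBC·AAC·AB·BBC·AB·BBC·AB·AB·AAC
    A ↦ AB
    B ↦ BBC
    C ↦ AAC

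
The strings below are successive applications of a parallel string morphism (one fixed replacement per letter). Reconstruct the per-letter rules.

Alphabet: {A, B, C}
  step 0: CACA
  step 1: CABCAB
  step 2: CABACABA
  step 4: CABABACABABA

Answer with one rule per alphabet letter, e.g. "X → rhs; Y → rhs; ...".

  step 1 ⇒ step 2: CABCAB ⇒ CA·B·A·CA·B·A
    A ↦ B
    B ↦ A
    C ↦ CA

A->B, B->A, C->CA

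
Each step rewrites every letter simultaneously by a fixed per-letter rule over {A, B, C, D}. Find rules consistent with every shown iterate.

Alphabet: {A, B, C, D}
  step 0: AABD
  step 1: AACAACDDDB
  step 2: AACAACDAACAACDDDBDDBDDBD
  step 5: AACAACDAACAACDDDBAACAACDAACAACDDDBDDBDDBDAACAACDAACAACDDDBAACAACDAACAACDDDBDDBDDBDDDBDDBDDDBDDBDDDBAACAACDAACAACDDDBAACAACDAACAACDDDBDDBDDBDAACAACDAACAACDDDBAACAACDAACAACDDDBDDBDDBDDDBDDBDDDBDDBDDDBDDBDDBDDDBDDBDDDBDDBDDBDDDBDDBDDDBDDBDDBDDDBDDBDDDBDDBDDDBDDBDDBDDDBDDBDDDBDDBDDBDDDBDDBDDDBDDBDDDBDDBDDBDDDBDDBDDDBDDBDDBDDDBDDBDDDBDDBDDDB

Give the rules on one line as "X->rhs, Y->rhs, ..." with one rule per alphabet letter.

A->AAC, B->D, C->D, D->DDB

  step 1 ⇒ step 2: AACAACDDDB ⇒ AAC·AAC·D·AAC·AAC·D·DDB·DDB·DDB·D
    A ↦ AAC
    B ↦ D
    C ↦ D
    D ↦ DDB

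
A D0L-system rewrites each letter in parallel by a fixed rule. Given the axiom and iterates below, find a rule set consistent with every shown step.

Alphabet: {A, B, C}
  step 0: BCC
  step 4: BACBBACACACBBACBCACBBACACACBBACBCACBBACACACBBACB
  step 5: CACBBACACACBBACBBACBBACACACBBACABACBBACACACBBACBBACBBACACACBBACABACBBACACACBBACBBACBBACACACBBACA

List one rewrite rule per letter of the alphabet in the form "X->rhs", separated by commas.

A->CB, B->CA, C->BA

  step 4 ⇒ step 5: BACBBACACACBBACBCACBBACACACBBACBCACBBACACACBBACB ⇒ CA·CB·BA·CA·CA·CB·BA·CB·BA·CB·BA·CA·CA·CB·BA·CA·BA·CB·BA·CA·CA·CB·BA·CB·BA·CB·BA·CA·CA·CB·BA·CA·BA·CB·BA·CA·CA·CB·BA·CB·BA·CB·BA·CA·CA·CB·BA·CA
    A ↦ CB
    B ↦ CA
    C ↦ BA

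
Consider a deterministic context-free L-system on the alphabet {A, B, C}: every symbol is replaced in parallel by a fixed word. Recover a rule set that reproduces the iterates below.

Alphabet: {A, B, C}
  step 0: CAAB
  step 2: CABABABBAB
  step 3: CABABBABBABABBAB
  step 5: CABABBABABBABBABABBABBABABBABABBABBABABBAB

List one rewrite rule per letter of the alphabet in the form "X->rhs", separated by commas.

  step 2 ⇒ step 3: CABABABBAB ⇒ CA·B·AB·B·AB·B·AB·AB·B·AB
    A ↦ B
    B ↦ AB
    C ↦ CA

A->B, B->AB, C->CA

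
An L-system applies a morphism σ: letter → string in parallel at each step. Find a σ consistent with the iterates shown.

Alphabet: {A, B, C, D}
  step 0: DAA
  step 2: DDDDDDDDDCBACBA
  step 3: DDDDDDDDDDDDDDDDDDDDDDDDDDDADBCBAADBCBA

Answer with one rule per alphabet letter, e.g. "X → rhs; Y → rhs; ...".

A->BA, B->C, C->ADB, D->DDD

  step 2 ⇒ step 3: DDDDDDDDDCBACBA ⇒ DDD·DDD·DDD·DDD·DDD·DDD·DDD·DDD·DDD·ADB·C·BA·ADB·C·BA
    A ↦ BA
    B ↦ C
    C ↦ ADB
    D ↦ DDD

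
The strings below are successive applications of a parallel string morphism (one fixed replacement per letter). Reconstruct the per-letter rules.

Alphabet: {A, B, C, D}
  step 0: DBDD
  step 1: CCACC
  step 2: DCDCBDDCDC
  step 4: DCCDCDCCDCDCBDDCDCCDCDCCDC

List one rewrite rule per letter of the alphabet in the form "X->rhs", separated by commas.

  step 1 ⇒ step 2: CCACC ⇒ DC·DC·BD·DC·DC
    A ↦ BD
    C ↦ DC
  step 0 ⇒ step 1: DBDD ⇒ C·CA·C·C
    B ↦ CA
  step 0 ⇒ step 1: DBDD ⇒ C·CA·C·C
    D ↦ C

A->BD, B->CA, C->DC, D->C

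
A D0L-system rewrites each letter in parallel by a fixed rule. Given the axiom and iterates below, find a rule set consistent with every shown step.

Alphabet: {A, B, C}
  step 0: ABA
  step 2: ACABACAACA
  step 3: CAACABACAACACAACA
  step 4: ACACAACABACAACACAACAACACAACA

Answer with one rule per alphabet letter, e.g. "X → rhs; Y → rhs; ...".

A->CA, B->BA, C->A

  step 3 ⇒ step 4: CAACABACAACACAACA ⇒ A·CA·CA·A·CA·BA·CA·A·CA·CA·A·CA·A·CA·CA·A·CA
    A ↦ CA
    B ↦ BA
    C ↦ A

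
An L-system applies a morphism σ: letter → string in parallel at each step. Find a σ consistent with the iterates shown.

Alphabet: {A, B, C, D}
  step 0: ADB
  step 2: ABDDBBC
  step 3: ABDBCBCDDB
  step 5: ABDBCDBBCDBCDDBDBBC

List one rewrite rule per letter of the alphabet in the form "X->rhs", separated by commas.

  step 2 ⇒ step 3: ABDDBBC ⇒ AB·D·BC·BC·D·D·B
    A ↦ AB
    B ↦ D
    C ↦ B
    D ↦ BC

A->AB, B->D, C->B, D->BC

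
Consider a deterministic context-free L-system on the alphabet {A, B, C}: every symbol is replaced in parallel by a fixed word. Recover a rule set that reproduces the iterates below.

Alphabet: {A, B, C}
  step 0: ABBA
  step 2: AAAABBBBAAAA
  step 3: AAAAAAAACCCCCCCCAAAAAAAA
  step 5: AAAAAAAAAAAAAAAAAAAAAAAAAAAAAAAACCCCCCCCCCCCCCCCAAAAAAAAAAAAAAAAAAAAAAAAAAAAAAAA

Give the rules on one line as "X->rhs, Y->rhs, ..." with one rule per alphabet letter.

A->AA, B->CC, C->B

  step 2 ⇒ step 3: AAAABBBBAAAA ⇒ AA·AA·AA·AA·CC·CC·CC·CC·AA·AA·AA·AA
    A ↦ AA
    B ↦ CC
    C ↦ B  (constrained at step 3)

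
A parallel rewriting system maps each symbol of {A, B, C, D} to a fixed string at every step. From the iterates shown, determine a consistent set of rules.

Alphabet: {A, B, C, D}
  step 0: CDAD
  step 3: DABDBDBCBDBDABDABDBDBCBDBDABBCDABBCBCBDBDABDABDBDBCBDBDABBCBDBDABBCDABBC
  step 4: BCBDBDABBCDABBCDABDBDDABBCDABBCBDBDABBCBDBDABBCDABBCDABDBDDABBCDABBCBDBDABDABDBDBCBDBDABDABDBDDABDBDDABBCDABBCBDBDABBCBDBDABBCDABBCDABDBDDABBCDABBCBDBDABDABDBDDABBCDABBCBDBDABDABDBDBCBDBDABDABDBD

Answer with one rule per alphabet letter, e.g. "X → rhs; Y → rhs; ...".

  step 3 ⇒ step 4: DABDBDBCBDBDABDABDBDBCBDBDABBCDABBCBCBDBDABDABDBDBCBDBDABBCBDBDABBCDABBC ⇒ BC·BDB·DAB·BC·DAB·BC·DAB·DBD·DAB·BC·DAB·BC·BDB·DAB·BC·BDB·DAB·BC·DAB·BC·DAB·DBD·DAB·BC·DAB·BC·BDB·DAB·DAB·DBD·BC·BDB·DAB·DAB·DBD·DAB·DBD·DAB·BC·DAB·BC·BDB·DAB·BC·BDB·DAB·BC·DAB·BC·DAB·DBD·DAB·BC·DAB·BC·BDB·DAB·DAB·DBD·DAB·BC·DAB·BC·BDB·DAB·DAB·DBD·BC·BDB·DAB·DAB·DBD
    A ↦ BDB
    B ↦ DAB
    C ↦ DBD
    D ↦ BC

A->BDB, B->DAB, C->DBD, D->BC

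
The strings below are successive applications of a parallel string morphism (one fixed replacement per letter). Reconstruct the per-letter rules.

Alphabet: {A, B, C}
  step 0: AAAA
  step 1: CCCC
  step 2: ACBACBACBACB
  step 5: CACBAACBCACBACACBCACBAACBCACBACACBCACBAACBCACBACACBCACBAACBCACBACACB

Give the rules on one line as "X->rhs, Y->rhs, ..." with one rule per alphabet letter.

  step 1 ⇒ step 2: CCCC ⇒ ACB·ACB·ACB·ACB
    C ↦ ACB
  step 0 ⇒ step 1: AAAA ⇒ C·C·C·C
    A ↦ C
    B ↦ A  (constrained at step 2)

A->C, B->A, C->ACB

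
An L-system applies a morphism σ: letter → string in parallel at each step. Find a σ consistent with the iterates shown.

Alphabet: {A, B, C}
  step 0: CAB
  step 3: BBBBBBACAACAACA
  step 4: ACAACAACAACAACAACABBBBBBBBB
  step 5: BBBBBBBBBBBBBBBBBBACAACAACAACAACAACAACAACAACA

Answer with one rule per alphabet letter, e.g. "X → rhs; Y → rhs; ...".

A->B, B->ACA, C->B

  step 4 ⇒ step 5: ACAACAACAACAACAACABBBBBBBBB ⇒ B·B·B·B·B·B·B·B·B·B·B·B·B·B·B·B·B·B·ACA·ACA·ACA·ACA·ACA·ACA·ACA·ACA·ACA
    A ↦ B
    B ↦ ACA
    C ↦ B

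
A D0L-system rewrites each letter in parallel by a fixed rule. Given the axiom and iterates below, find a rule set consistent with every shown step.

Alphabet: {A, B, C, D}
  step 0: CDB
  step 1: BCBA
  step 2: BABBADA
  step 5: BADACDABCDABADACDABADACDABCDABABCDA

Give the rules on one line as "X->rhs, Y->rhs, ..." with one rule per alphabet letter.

A->DA, B->BA, C->B, D->C

  step 1 ⇒ step 2: BCBA ⇒ BA·B·BA·DA
    A ↦ DA
    B ↦ BA
    C ↦ B
  step 0 ⇒ step 1: CDB ⇒ B·C·BA
    D ↦ C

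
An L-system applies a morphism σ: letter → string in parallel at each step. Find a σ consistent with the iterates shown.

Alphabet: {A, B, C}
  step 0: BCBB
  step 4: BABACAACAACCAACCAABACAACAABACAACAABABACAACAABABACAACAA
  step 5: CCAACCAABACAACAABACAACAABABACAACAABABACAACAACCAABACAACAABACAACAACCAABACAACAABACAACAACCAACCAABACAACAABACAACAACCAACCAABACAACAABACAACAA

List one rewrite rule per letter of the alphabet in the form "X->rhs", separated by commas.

A->CAA, B->C, C->BA

  step 4 ⇒ step 5: BABACAACAACCAACCAABACAACAABACAACAABABACAACAABABACAACAA ⇒ C·CAA·C·CAA·BA·CAA·CAA·BA·CAA·CAA·BA·BA·CAA·CAA·BA·BA·CAA·CAA·C·CAA·BA·CAA·CAA·BA·CAA·CAA·C·CAA·BA·CAA·CAA·BA·CAA·CAA·C·CAA·C·CAA·BA·CAA·CAA·BA·CAA·CAA·C·CAA·C·CAA·BA·CAA·CAA·BA·CAA·CAA
    A ↦ CAA
    B ↦ C
    C ↦ BA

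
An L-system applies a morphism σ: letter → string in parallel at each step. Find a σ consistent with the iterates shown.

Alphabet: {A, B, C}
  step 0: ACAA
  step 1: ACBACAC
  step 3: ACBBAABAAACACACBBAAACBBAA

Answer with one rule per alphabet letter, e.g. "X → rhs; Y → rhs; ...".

  step 0 ⇒ step 1: ACAA ⇒ AC·B·AC·AC
    A ↦ AC
    C ↦ B
    B ↦ BAA  (constrained at step 1)

A->AC, B->BAA, C->B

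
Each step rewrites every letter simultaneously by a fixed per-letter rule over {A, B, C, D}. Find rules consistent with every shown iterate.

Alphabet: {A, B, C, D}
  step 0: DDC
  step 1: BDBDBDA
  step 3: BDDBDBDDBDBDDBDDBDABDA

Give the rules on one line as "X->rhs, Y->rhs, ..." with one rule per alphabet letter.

A->BCC, B->D, C->BDA, D->BD

  step 0 ⇒ step 1: DDC ⇒ BD·BD·BDA
    C ↦ BDA
    D ↦ BD
    A ↦ BCC  (constrained at step 1)
    B ↦ D  (constrained at step 1)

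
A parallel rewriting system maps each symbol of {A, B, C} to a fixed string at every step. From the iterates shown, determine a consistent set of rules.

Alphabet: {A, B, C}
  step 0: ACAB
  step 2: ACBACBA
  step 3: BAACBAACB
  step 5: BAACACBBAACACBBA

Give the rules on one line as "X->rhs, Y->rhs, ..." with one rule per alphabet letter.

  step 2 ⇒ step 3: ACBACBA ⇒ B·A·AC·B·A·AC·B
    A ↦ B
    B ↦ AC
    C ↦ A

A->B, B->AC, C->A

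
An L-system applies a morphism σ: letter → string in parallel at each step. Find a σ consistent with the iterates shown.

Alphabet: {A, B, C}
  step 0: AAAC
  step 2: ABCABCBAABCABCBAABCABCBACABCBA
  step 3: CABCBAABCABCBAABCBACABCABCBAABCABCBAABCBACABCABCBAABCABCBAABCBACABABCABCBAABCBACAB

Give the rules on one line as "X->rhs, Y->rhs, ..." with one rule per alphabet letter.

  step 2 ⇒ step 3: ABCABCBAABCABCBAABCABCBACABCBA ⇒ CAB·CBA·AB·CAB·CBA·AB·CBA·CAB·CAB·CBA·AB·CAB·CBA·AB·CBA·CAB·CAB·CBA·AB·CAB·CBA·AB·CBA·CAB·AB·CAB·CBA·AB·CBA·CAB
    A ↦ CAB
    B ↦ CBA
    C ↦ AB

A->CAB, B->CBA, C->AB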